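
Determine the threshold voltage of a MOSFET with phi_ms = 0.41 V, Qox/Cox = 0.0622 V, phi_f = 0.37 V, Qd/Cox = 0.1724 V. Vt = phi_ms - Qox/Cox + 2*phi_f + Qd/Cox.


Step 1: Vt = phi_ms - Qox/Cox + 2*phi_f + Qd/Cox
Step 2: Vt = 0.41 - 0.0622 + 2*0.37 + 0.1724
Step 3: Vt = 0.41 - 0.0622 + 0.74 + 0.1724
Step 4: Vt = 1.2602 V

1.2602


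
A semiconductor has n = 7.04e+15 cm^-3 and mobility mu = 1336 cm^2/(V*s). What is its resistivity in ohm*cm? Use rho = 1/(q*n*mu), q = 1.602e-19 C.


Step 1: sigma = q * n * mu = 1.602e-19 * 7.04e+15 * 1336 = 1.50675e+00 S/cm
Step 2: rho = 1 / sigma = 1 / 1.50675e+00 = 0.6637 ohm*cm

0.6637


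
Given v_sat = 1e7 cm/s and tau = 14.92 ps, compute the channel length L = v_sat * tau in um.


Step 1: tau in seconds = 14.92 ps * 1e-12 = 1.4920e-11 s
Step 2: L = v_sat * tau = 1e7 * 1.4920e-11 = 1.4920e-04 cm
Step 3: L in um = 1.4920e-04 * 1e4 = 1.492 um

1.492


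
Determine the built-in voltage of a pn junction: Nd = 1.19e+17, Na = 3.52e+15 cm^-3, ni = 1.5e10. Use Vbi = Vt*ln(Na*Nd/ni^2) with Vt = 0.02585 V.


Step 1: Compute Na*Nd/ni^2 = 3.52e+15 * 1.19e+17 / (1.5e10)^2 = 1.8617e+12
Step 2: ln(1.8617e+12) = 28.2525
Step 3: Vbi = 0.02585 * 28.2525 = 0.73 V

0.73


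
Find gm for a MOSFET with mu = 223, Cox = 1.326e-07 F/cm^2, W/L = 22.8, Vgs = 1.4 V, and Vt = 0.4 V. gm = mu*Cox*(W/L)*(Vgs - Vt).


Step 1: Vov = Vgs - Vt = 1.4 - 0.4 = 1.0 V
Step 2: gm = mu * Cox * (W/L) * Vov
Step 3: gm = 223 * 1.326e-07 * 22.8 * 1.0 = 6.74e-04 S

6.74e-04


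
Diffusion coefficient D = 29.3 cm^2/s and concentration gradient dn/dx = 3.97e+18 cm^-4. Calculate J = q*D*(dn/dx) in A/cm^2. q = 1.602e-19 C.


Step 1: J = q * D * (dn/dx)
Step 2: J = 1.602e-19 * 29.3 * 3.97e+18
Step 3: J = 1.86e+01 A/cm^2

1.86e+01


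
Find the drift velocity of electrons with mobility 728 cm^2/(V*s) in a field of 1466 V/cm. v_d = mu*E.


Step 1: v_d = mu * E
Step 2: v_d = 728 * 1466 = 1067248
Step 3: v_d = 1.07e+06 cm/s

1.07e+06


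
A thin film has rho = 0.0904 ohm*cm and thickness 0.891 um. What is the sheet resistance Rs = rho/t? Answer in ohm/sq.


Step 1: Convert thickness to cm: t = 0.891 um = 8.9100e-05 cm
Step 2: Rs = rho / t = 0.0904 / 8.9100e-05
Step 3: Rs = 1014.6 ohm/sq

1014.6


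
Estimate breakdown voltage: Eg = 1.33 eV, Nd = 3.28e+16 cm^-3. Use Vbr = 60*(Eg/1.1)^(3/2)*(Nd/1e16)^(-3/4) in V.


Step 1: Eg/1.1 = 1.33/1.1 = 1.209091
Step 2: (Eg/1.1)^1.5 = 1.209091^1.5 = 1.329500
Step 3: (Nd/1e16)^(-0.75) = (3.28)^(-0.75) = 0.410293
Step 4: Vbr = 60 * 1.329500 * 0.410293 = 32.7 V

32.7


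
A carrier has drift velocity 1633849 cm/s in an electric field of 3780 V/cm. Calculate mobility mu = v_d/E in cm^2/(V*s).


Step 1: mu = v_d / E
Step 2: mu = 1633849 / 3780
Step 3: mu = 432.24 cm^2/(V*s)

432.24


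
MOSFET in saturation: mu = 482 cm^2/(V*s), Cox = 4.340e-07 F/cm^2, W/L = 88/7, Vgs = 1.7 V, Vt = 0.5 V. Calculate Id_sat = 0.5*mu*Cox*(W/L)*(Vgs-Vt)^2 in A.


Step 1: Overdrive voltage Vov = Vgs - Vt = 1.7 - 0.5 = 1.2 V
Step 2: W/L = 88/7 = 12.5714
Step 3: Id = 0.5 * 482 * 4.340e-07 * 12.5714 * 1.2^2
Step 4: Id = 1.89e-03 A

1.89e-03


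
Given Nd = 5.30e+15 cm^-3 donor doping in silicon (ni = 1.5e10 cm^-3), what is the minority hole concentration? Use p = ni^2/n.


Step 1: Since Nd >> ni, n ≈ Nd = 5.30e+15 cm^-3
Step 2: p = ni^2 / n = (1.5e10)^2 / 5.30e+15
Step 3: p = 2.25e20 / 5.30e+15 = 4.25e+04 cm^-3

4.25e+04


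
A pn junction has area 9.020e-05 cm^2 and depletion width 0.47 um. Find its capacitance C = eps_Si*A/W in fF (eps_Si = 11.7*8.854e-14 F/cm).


Step 1: eps_Si = 11.7 * 8.854e-14 = 1.035918e-12 F/cm
Step 2: W in cm = 0.47 * 1e-4 = 4.70e-05 cm
Step 3: C = 1.035918e-12 * 9.020e-05 / 4.70e-05 = 1.988081e-12 F
Step 4: C = 1988.08 fF

1988.08


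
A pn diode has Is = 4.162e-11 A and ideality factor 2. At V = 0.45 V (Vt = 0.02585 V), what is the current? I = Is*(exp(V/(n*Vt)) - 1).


Step 1: V/(n*Vt) = 0.45/(2*0.02585) = 8.7041
Step 2: exp(8.7041) = 6.0276e+03
Step 3: I = 4.162e-11 * (6.0276e+03 - 1) = 2.51e-07 A

2.51e-07


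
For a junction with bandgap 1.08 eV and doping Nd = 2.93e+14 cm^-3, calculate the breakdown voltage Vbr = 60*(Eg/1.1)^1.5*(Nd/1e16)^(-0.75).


Step 1: Eg/1.1 = 1.08/1.1 = 0.981818
Step 2: (Eg/1.1)^1.5 = 0.981818^1.5 = 0.972851
Step 3: (Nd/1e16)^(-0.75) = (0.0293)^(-0.75) = 14.120474
Step 4: Vbr = 60 * 0.972851 * 14.120474 = 824.2 V

824.2


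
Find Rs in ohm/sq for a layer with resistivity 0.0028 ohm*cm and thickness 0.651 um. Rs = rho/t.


Step 1: Convert thickness to cm: t = 0.651 um = 6.5100e-05 cm
Step 2: Rs = rho / t = 0.0028 / 6.5100e-05
Step 3: Rs = 43.0 ohm/sq

43.0


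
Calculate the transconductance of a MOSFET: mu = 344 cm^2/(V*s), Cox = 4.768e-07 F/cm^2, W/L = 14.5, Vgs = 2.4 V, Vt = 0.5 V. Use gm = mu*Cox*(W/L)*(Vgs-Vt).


Step 1: Vov = Vgs - Vt = 2.4 - 0.5 = 1.9 V
Step 2: gm = mu * Cox * (W/L) * Vov
Step 3: gm = 344 * 4.768e-07 * 14.5 * 1.9 = 4.52e-03 S

4.52e-03


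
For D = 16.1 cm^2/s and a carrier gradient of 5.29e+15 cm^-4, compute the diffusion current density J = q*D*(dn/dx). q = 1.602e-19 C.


Step 1: J = q * D * (dn/dx)
Step 2: J = 1.602e-19 * 16.1 * 5.29e+15
Step 3: J = 1.36e-02 A/cm^2

1.36e-02


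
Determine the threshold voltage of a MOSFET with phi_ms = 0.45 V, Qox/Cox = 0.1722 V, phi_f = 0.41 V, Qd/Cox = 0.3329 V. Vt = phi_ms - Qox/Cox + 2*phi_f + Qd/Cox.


Step 1: Vt = phi_ms - Qox/Cox + 2*phi_f + Qd/Cox
Step 2: Vt = 0.45 - 0.1722 + 2*0.41 + 0.3329
Step 3: Vt = 0.45 - 0.1722 + 0.82 + 0.3329
Step 4: Vt = 1.4307 V

1.4307


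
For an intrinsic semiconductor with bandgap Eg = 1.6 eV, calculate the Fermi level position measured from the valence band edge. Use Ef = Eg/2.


Step 1: For an intrinsic semiconductor, the Fermi level sits at midgap.
Step 2: Ef = Eg / 2 = 1.6 / 2 = 0.8 eV

0.8


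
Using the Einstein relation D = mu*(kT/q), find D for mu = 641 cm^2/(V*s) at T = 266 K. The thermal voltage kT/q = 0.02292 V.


Step 1: D = mu * (kT/q)
Step 2: D = 641 * 0.02292
Step 3: D = 14.69 cm^2/s

14.69


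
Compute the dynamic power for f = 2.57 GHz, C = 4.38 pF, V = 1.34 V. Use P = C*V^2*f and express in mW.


Step 1: V^2 = 1.34^2 = 1.7956 V^2
Step 2: P = C*V^2*f = 4.38e-12 F * 1.7956 * 2.57e9 Hz
Step 3: P = 2.021235096e-02 W
Step 4: P = 20.212 mW

20.212


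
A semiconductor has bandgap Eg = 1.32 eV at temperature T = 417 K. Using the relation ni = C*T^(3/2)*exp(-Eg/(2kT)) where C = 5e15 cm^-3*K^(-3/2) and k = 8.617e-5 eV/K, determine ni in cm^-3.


Step 1: Compute kT = 8.617e-5 * 417 = 0.03593289 eV
Step 2: Exponent = -Eg/(2kT) = -1.32/(2*0.03593289) = -18.36757
Step 3: T^(3/2) = 417^1.5 = 8515.38
Step 4: ni = 5e15 * 8515.38 * exp(-18.36757) = 4.49e+11 cm^-3

4.49e+11


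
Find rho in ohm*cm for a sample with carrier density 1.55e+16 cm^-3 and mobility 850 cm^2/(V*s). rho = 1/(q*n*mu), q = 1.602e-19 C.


Step 1: sigma = q * n * mu = 1.602e-19 * 1.55e+16 * 850 = 2.11064e+00 S/cm
Step 2: rho = 1 / sigma = 1 / 2.11064e+00 = 0.4738 ohm*cm

0.4738


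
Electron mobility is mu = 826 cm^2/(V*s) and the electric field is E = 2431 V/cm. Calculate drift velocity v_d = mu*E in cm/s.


Step 1: v_d = mu * E
Step 2: v_d = 826 * 2431 = 2008006
Step 3: v_d = 2.01e+06 cm/s

2.01e+06


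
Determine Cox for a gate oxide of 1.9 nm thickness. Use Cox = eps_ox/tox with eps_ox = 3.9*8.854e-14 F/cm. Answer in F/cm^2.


Step 1: eps_ox = 3.9 * 8.854e-14 = 3.45306e-13 F/cm
Step 2: tox in cm = 1.9 nm * 1e-7 = 1.9000e-07 cm
Step 3: Cox = 3.45306e-13 / 1.9000e-07 = 1.82e-06 F/cm^2

1.82e-06


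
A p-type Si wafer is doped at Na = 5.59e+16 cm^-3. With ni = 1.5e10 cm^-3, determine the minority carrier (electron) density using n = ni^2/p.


Step 1: Majority hole concentration p ≈ Na = 5.59e+16 cm^-3
Step 2: n = ni^2 / Na = (1.5e10)^2 / 5.59e+16
Step 3: n = 4.03e+03 cm^-3

4.03e+03


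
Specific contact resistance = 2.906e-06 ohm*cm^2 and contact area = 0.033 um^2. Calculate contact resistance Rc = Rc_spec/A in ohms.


Step 1: Convert area to cm^2: 0.033 um^2 = 3.3000e-10 cm^2
Step 2: Rc = Rc_spec / A = 2.906e-06 / 3.3000e-10
Step 3: Rc = 8.81e+03 ohms

8.81e+03


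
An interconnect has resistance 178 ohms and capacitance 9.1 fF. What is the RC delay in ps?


Step 1: tau = R * C
Step 2: tau = 178 * 9.1 fF = 178 * 9.1e-15 F
Step 3: tau = 1.6198e-12 s = 1.6198 ps

1.6198


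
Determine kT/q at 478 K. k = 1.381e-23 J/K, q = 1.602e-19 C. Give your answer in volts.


Step 1: kT = 1.381e-23 * 478 = 6.60118e-21 J
Step 2: Vt = kT/q = 6.60118e-21 / 1.602e-19
Step 3: Vt = 0.04121 V

0.04121


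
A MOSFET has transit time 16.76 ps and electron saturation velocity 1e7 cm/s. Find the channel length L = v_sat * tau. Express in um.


Step 1: tau in seconds = 16.76 ps * 1e-12 = 1.6760e-11 s
Step 2: L = v_sat * tau = 1e7 * 1.6760e-11 = 1.6760e-04 cm
Step 3: L in um = 1.6760e-04 * 1e4 = 1.676 um

1.676


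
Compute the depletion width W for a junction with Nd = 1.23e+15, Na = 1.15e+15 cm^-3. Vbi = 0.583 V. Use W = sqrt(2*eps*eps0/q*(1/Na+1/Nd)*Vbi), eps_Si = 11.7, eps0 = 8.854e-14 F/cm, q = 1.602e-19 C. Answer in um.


Step 1: 1/Na + 1/Nd = 1/1.15e+15 + 1/1.23e+15 = 1.68257e-15
Step 2: 2*eps*eps0/q = 2*11.7*8.854e-14/1.602e-19 = 1.293281e+07
Step 3: W^2 = 1.293281e+07 * 1.68257e-15 * 0.583 = 1.26863e-08
Step 4: W = sqrt(1.26863e-08) = 1.126e-04 cm = 1.126 um

1.126


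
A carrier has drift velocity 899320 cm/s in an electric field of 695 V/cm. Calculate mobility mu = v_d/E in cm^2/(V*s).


Step 1: mu = v_d / E
Step 2: mu = 899320 / 695
Step 3: mu = 1293.99 cm^2/(V*s)

1293.99


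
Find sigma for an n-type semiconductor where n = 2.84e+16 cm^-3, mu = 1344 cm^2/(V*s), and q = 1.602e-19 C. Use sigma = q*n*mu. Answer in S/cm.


Step 1: sigma = q * n * mu
Step 2: sigma = 1.602e-19 * 2.84e+16 * 1344
Step 3: sigma = 6.115e+00 S/cm

6.115e+00


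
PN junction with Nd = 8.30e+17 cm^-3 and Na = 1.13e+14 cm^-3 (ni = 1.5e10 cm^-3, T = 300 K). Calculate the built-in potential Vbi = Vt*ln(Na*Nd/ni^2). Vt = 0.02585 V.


Step 1: Compute Na*Nd/ni^2 = 1.13e+14 * 8.30e+17 / (1.5e10)^2 = 4.1684e+11
Step 2: ln(4.1684e+11) = 26.7560
Step 3: Vbi = 0.02585 * 26.7560 = 0.692 V

0.692


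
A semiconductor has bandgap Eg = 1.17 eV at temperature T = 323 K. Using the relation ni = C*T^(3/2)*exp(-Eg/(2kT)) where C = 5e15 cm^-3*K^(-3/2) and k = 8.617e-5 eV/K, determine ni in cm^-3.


Step 1: Compute kT = 8.617e-5 * 323 = 0.02783291 eV
Step 2: Exponent = -Eg/(2kT) = -1.17/(2*0.02783291) = -21.01828
Step 3: T^(3/2) = 323^1.5 = 5805.02
Step 4: ni = 5e15 * 5805.02 * exp(-21.01828) = 2.16e+10 cm^-3

2.16e+10


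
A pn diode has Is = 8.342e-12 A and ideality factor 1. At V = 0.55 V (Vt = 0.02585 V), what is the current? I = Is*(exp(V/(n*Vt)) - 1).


Step 1: V/(n*Vt) = 0.55/(1*0.02585) = 21.2766
Step 2: exp(21.2766) = 1.7390e+09
Step 3: I = 8.342e-12 * (1.7390e+09 - 1) = 1.45e-02 A

1.45e-02


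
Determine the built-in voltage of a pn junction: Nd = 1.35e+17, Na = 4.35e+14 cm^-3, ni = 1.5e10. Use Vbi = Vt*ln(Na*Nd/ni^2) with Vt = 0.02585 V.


Step 1: Compute Na*Nd/ni^2 = 4.35e+14 * 1.35e+17 / (1.5e10)^2 = 2.6100e+11
Step 2: ln(2.6100e+11) = 26.2878
Step 3: Vbi = 0.02585 * 26.2878 = 0.68 V

0.68


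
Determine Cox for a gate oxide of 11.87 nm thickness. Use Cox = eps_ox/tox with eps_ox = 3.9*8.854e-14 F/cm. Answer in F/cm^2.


Step 1: eps_ox = 3.9 * 8.854e-14 = 3.45306e-13 F/cm
Step 2: tox in cm = 11.87 nm * 1e-7 = 1.1870e-06 cm
Step 3: Cox = 3.45306e-13 / 1.1870e-06 = 2.91e-07 F/cm^2

2.91e-07


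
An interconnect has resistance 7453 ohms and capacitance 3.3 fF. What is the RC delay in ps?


Step 1: tau = R * C
Step 2: tau = 7453 * 3.3 fF = 7453 * 3.3e-15 F
Step 3: tau = 2.45949e-11 s = 24.5949 ps

24.5949


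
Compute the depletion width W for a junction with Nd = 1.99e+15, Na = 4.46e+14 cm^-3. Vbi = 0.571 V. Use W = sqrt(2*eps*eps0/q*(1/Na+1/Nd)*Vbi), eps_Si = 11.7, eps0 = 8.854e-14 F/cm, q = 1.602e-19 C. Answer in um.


Step 1: 1/Na + 1/Nd = 1/4.46e+14 + 1/1.99e+15 = 2.74467e-15
Step 2: 2*eps*eps0/q = 2*11.7*8.854e-14/1.602e-19 = 1.293281e+07
Step 3: W^2 = 1.293281e+07 * 2.74467e-15 * 0.571 = 2.02684e-08
Step 4: W = sqrt(2.02684e-08) = 1.424e-04 cm = 1.424 um

1.424


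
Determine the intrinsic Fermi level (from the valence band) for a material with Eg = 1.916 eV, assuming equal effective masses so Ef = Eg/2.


Step 1: For an intrinsic semiconductor, the Fermi level sits at midgap.
Step 2: Ef = Eg / 2 = 1.916 / 2 = 0.958 eV

0.958


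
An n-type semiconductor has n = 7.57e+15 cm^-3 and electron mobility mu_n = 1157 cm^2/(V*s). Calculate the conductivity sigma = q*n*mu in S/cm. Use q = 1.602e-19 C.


Step 1: sigma = q * n * mu
Step 2: sigma = 1.602e-19 * 7.57e+15 * 1157
Step 3: sigma = 1.403e+00 S/cm

1.403e+00


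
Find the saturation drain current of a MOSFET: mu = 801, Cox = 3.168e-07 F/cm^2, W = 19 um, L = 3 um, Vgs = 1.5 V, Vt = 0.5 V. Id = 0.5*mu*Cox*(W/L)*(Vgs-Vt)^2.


Step 1: Overdrive voltage Vov = Vgs - Vt = 1.5 - 0.5 = 1.0 V
Step 2: W/L = 19/3 = 6.33333
Step 3: Id = 0.5 * 801 * 3.168e-07 * 6.33333 * 1.0^2
Step 4: Id = 8.04e-04 A

8.04e-04


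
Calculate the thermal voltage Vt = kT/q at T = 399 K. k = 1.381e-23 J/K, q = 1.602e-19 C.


Step 1: kT = 1.381e-23 * 399 = 5.51019e-21 J
Step 2: Vt = kT/q = 5.51019e-21 / 1.602e-19
Step 3: Vt = 0.0344 V

0.0344


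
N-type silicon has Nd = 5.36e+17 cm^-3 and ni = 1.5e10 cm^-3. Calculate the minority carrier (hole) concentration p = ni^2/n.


Step 1: Since Nd >> ni, n ≈ Nd = 5.36e+17 cm^-3
Step 2: p = ni^2 / n = (1.5e10)^2 / 5.36e+17
Step 3: p = 2.25e20 / 5.36e+17 = 4.20e+02 cm^-3

4.20e+02


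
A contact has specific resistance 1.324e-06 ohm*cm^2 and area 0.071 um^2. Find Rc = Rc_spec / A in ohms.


Step 1: Convert area to cm^2: 0.071 um^2 = 7.1000e-10 cm^2
Step 2: Rc = Rc_spec / A = 1.324e-06 / 7.1000e-10
Step 3: Rc = 1.86e+03 ohms

1.86e+03


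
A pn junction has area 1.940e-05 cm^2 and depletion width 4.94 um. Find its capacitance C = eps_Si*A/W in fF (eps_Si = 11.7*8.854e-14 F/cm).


Step 1: eps_Si = 11.7 * 8.854e-14 = 1.035918e-12 F/cm
Step 2: W in cm = 4.94 * 1e-4 = 4.94e-04 cm
Step 3: C = 1.035918e-12 * 1.940e-05 / 4.94e-04 = 4.068180e-14 F
Step 4: C = 40.68 fF

40.68


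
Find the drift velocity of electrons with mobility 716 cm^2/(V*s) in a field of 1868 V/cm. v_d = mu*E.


Step 1: v_d = mu * E
Step 2: v_d = 716 * 1868 = 1337488
Step 3: v_d = 1.34e+06 cm/s

1.34e+06


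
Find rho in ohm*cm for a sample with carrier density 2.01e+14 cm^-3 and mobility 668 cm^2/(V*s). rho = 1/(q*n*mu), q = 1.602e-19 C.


Step 1: sigma = q * n * mu = 1.602e-19 * 2.01e+14 * 668 = 2.15097e-02 S/cm
Step 2: rho = 1 / sigma = 1 / 2.15097e-02 = 46.49 ohm*cm

46.49


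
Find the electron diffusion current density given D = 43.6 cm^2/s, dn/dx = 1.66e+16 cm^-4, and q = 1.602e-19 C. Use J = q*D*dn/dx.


Step 1: J = q * D * (dn/dx)
Step 2: J = 1.602e-19 * 43.6 * 1.66e+16
Step 3: J = 1.16e-01 A/cm^2

1.16e-01


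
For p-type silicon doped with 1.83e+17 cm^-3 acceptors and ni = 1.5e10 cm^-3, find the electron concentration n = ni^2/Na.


Step 1: Majority hole concentration p ≈ Na = 1.83e+17 cm^-3
Step 2: n = ni^2 / Na = (1.5e10)^2 / 1.83e+17
Step 3: n = 1.23e+03 cm^-3

1.23e+03


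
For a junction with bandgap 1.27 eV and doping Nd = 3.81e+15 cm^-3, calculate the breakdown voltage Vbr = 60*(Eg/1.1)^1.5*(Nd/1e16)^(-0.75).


Step 1: Eg/1.1 = 1.27/1.1 = 1.154545
Step 2: (Eg/1.1)^1.5 = 1.154545^1.5 = 1.240556
Step 3: (Nd/1e16)^(-0.75) = (0.381)^(-0.75) = 2.062084
Step 4: Vbr = 60 * 1.240556 * 2.062084 = 153.5 V

153.5


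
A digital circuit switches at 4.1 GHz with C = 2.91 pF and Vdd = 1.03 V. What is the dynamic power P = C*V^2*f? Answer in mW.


Step 1: V^2 = 1.03^2 = 1.0609 V^2
Step 2: P = C*V^2*f = 2.91e-12 F * 1.0609 * 4.1e9 Hz
Step 3: P = 1.26575979e-02 W
Step 4: P = 12.658 mW

12.658


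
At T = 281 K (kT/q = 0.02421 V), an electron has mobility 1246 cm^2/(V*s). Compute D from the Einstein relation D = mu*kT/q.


Step 1: D = mu * (kT/q)
Step 2: D = 1246 * 0.02421
Step 3: D = 30.17 cm^2/s

30.17


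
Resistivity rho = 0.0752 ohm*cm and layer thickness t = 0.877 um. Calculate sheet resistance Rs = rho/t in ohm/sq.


Step 1: Convert thickness to cm: t = 0.877 um = 8.7700e-05 cm
Step 2: Rs = rho / t = 0.0752 / 8.7700e-05
Step 3: Rs = 857.5 ohm/sq

857.5


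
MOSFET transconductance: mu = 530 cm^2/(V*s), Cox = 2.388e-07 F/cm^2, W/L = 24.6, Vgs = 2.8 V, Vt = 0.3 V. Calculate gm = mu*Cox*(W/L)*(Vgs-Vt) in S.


Step 1: Vov = Vgs - Vt = 2.8 - 0.3 = 2.5 V
Step 2: gm = mu * Cox * (W/L) * Vov
Step 3: gm = 530 * 2.388e-07 * 24.6 * 2.5 = 7.78e-03 S

7.78e-03


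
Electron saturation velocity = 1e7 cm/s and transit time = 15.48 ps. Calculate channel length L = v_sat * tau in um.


Step 1: tau in seconds = 15.48 ps * 1e-12 = 1.5480e-11 s
Step 2: L = v_sat * tau = 1e7 * 1.5480e-11 = 1.5480e-04 cm
Step 3: L in um = 1.5480e-04 * 1e4 = 1.548 um

1.548


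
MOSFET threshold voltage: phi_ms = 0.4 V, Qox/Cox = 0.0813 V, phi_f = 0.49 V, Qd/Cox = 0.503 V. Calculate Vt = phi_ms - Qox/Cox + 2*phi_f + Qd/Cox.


Step 1: Vt = phi_ms - Qox/Cox + 2*phi_f + Qd/Cox
Step 2: Vt = 0.4 - 0.0813 + 2*0.49 + 0.503
Step 3: Vt = 0.4 - 0.0813 + 0.98 + 0.503
Step 4: Vt = 1.8017 V

1.8017


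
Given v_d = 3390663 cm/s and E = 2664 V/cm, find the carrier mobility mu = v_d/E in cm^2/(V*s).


Step 1: mu = v_d / E
Step 2: mu = 3390663 / 2664
Step 3: mu = 1272.77 cm^2/(V*s)

1272.77


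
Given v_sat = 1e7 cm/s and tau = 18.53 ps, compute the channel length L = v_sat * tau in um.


Step 1: tau in seconds = 18.53 ps * 1e-12 = 1.8530e-11 s
Step 2: L = v_sat * tau = 1e7 * 1.8530e-11 = 1.8530e-04 cm
Step 3: L in um = 1.8530e-04 * 1e4 = 1.853 um

1.853


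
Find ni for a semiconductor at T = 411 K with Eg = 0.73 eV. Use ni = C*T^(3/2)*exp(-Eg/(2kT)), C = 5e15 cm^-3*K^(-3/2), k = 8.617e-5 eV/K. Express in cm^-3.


Step 1: Compute kT = 8.617e-5 * 411 = 0.03541587 eV
Step 2: Exponent = -Eg/(2kT) = -0.73/(2*0.03541587) = -10.30611
Step 3: T^(3/2) = 411^1.5 = 8332.26
Step 4: ni = 5e15 * 8332.26 * exp(-10.30611) = 1.39e+15 cm^-3

1.39e+15


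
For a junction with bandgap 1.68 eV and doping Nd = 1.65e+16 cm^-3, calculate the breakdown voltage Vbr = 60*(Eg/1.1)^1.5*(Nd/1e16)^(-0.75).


Step 1: Eg/1.1 = 1.68/1.1 = 1.527273
Step 2: (Eg/1.1)^1.5 = 1.527273^1.5 = 1.887448
Step 3: (Nd/1e16)^(-0.75) = (1.65)^(-0.75) = 0.686890
Step 4: Vbr = 60 * 1.887448 * 0.686890 = 77.8 V

77.8


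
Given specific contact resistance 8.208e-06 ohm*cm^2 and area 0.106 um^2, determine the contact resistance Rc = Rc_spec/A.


Step 1: Convert area to cm^2: 0.106 um^2 = 1.0600e-09 cm^2
Step 2: Rc = Rc_spec / A = 8.208e-06 / 1.0600e-09
Step 3: Rc = 7.74e+03 ohms

7.74e+03


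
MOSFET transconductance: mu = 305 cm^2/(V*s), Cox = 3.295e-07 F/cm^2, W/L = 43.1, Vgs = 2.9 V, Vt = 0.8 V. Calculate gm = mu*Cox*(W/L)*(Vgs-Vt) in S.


Step 1: Vov = Vgs - Vt = 2.9 - 0.8 = 2.1 V
Step 2: gm = mu * Cox * (W/L) * Vov
Step 3: gm = 305 * 3.295e-07 * 43.1 * 2.1 = 9.10e-03 S

9.10e-03


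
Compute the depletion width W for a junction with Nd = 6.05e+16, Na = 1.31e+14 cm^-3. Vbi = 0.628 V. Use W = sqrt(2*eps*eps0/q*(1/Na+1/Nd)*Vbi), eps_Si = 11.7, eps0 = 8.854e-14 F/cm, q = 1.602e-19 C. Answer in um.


Step 1: 1/Na + 1/Nd = 1/1.31e+14 + 1/6.05e+16 = 7.65012e-15
Step 2: 2*eps*eps0/q = 2*11.7*8.854e-14/1.602e-19 = 1.293281e+07
Step 3: W^2 = 1.293281e+07 * 7.65012e-15 * 0.628 = 6.21328e-08
Step 4: W = sqrt(6.21328e-08) = 2.493e-04 cm = 2.493 um

2.493


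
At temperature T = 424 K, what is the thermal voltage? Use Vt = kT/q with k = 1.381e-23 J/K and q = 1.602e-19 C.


Step 1: kT = 1.381e-23 * 424 = 5.85544e-21 J
Step 2: Vt = kT/q = 5.85544e-21 / 1.602e-19
Step 3: Vt = 0.03655 V

0.03655


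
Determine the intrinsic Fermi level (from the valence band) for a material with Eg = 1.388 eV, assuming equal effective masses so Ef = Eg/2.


Step 1: For an intrinsic semiconductor, the Fermi level sits at midgap.
Step 2: Ef = Eg / 2 = 1.388 / 2 = 0.694 eV

0.694


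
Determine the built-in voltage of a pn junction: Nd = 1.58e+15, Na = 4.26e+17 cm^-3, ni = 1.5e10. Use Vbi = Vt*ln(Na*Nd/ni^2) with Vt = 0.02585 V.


Step 1: Compute Na*Nd/ni^2 = 4.26e+17 * 1.58e+15 / (1.5e10)^2 = 2.9915e+12
Step 2: ln(2.9915e+12) = 28.7268
Step 3: Vbi = 0.02585 * 28.7268 = 0.743 V

0.743


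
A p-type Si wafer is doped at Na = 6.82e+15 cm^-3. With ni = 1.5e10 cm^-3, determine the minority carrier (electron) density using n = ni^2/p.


Step 1: Majority hole concentration p ≈ Na = 6.82e+15 cm^-3
Step 2: n = ni^2 / Na = (1.5e10)^2 / 6.82e+15
Step 3: n = 3.30e+04 cm^-3

3.30e+04


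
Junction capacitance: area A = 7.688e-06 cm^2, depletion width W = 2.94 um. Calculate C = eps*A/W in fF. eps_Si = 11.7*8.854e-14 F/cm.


Step 1: eps_Si = 11.7 * 8.854e-14 = 1.035918e-12 F/cm
Step 2: W in cm = 2.94 * 1e-4 = 2.94e-04 cm
Step 3: C = 1.035918e-12 * 7.688e-06 / 2.94e-04 = 2.708890e-14 F
Step 4: C = 27.09 fF

27.09


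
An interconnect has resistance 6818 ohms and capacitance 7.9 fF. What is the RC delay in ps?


Step 1: tau = R * C
Step 2: tau = 6818 * 7.9 fF = 6818 * 7.9e-15 F
Step 3: tau = 5.38622e-11 s = 53.8622 ps

53.8622


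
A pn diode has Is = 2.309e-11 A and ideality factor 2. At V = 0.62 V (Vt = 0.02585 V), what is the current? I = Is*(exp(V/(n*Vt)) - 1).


Step 1: V/(n*Vt) = 0.62/(2*0.02585) = 11.9923
Step 2: exp(11.9923) = 1.6151e+05
Step 3: I = 2.309e-11 * (1.6151e+05 - 1) = 3.73e-06 A

3.73e-06


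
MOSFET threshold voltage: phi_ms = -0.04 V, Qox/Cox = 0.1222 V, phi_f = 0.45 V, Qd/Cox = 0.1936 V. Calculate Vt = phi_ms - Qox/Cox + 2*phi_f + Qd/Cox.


Step 1: Vt = phi_ms - Qox/Cox + 2*phi_f + Qd/Cox
Step 2: Vt = -0.04 - 0.1222 + 2*0.45 + 0.1936
Step 3: Vt = -0.04 - 0.1222 + 0.9 + 0.1936
Step 4: Vt = 0.9314 V

0.9314


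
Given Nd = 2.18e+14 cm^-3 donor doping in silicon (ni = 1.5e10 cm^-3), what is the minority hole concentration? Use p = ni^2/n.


Step 1: Since Nd >> ni, n ≈ Nd = 2.18e+14 cm^-3
Step 2: p = ni^2 / n = (1.5e10)^2 / 2.18e+14
Step 3: p = 2.25e20 / 2.18e+14 = 1.03e+06 cm^-3

1.03e+06


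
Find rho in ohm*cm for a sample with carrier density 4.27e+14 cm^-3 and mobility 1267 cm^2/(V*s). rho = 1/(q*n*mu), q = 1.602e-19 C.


Step 1: sigma = q * n * mu = 1.602e-19 * 4.27e+14 * 1267 = 8.66696e-02 S/cm
Step 2: rho = 1 / sigma = 1 / 8.66696e-02 = 11.54 ohm*cm

11.54


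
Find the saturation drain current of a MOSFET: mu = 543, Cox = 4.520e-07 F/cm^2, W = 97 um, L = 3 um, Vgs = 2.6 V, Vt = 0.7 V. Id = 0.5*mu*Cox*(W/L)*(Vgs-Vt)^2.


Step 1: Overdrive voltage Vov = Vgs - Vt = 2.6 - 0.7 = 1.9 V
Step 2: W/L = 97/3 = 32.3333
Step 3: Id = 0.5 * 543 * 4.520e-07 * 32.3333 * 1.9^2
Step 4: Id = 1.43e-02 A

1.43e-02


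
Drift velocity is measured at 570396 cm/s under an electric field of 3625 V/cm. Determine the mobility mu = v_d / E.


Step 1: mu = v_d / E
Step 2: mu = 570396 / 3625
Step 3: mu = 157.35 cm^2/(V*s)

157.35


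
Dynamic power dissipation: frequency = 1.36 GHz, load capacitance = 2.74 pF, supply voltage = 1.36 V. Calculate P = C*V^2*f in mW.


Step 1: V^2 = 1.36^2 = 1.8496 V^2
Step 2: P = C*V^2*f = 2.74e-12 F * 1.8496 * 1.36e9 Hz
Step 3: P = 6.89234944e-03 W
Step 4: P = 6.892 mW

6.892


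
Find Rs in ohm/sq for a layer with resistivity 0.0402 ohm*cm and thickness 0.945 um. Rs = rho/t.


Step 1: Convert thickness to cm: t = 0.945 um = 9.4500e-05 cm
Step 2: Rs = rho / t = 0.0402 / 9.4500e-05
Step 3: Rs = 425.4 ohm/sq

425.4


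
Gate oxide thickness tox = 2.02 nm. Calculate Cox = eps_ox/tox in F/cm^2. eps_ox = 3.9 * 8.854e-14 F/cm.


Step 1: eps_ox = 3.9 * 8.854e-14 = 3.45306e-13 F/cm
Step 2: tox in cm = 2.02 nm * 1e-7 = 2.0200e-07 cm
Step 3: Cox = 3.45306e-13 / 2.0200e-07 = 1.71e-06 F/cm^2

1.71e-06


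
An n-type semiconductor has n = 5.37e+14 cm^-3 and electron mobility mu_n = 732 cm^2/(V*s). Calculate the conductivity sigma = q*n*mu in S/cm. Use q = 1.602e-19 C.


Step 1: sigma = q * n * mu
Step 2: sigma = 1.602e-19 * 5.37e+14 * 732
Step 3: sigma = 6.297e-02 S/cm

6.297e-02


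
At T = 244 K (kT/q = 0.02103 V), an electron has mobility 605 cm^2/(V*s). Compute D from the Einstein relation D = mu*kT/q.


Step 1: D = mu * (kT/q)
Step 2: D = 605 * 0.02103
Step 3: D = 12.72 cm^2/s

12.72


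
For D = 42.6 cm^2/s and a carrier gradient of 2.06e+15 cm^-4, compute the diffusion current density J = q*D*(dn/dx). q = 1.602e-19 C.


Step 1: J = q * D * (dn/dx)
Step 2: J = 1.602e-19 * 42.6 * 2.06e+15
Step 3: J = 1.41e-02 A/cm^2

1.41e-02


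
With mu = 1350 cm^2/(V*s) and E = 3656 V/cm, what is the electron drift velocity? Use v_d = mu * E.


Step 1: v_d = mu * E
Step 2: v_d = 1350 * 3656 = 4935600
Step 3: v_d = 4.94e+06 cm/s

4.94e+06


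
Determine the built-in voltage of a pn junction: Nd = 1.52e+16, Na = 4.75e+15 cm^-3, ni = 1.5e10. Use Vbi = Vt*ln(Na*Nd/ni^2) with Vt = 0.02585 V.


Step 1: Compute Na*Nd/ni^2 = 4.75e+15 * 1.52e+16 / (1.5e10)^2 = 3.2089e+11
Step 2: ln(3.2089e+11) = 26.4944
Step 3: Vbi = 0.02585 * 26.4944 = 0.685 V

0.685


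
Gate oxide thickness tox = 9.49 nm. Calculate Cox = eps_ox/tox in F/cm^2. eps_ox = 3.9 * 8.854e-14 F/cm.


Step 1: eps_ox = 3.9 * 8.854e-14 = 3.45306e-13 F/cm
Step 2: tox in cm = 9.49 nm * 1e-7 = 9.4900e-07 cm
Step 3: Cox = 3.45306e-13 / 9.4900e-07 = 3.64e-07 F/cm^2

3.64e-07


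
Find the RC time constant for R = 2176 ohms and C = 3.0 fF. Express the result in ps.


Step 1: tau = R * C
Step 2: tau = 2176 * 3.0 fF = 2176 * 3.0e-15 F
Step 3: tau = 6.528e-12 s = 6.528 ps

6.528


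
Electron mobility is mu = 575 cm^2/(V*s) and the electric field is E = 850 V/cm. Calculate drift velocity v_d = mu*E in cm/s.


Step 1: v_d = mu * E
Step 2: v_d = 575 * 850 = 488750
Step 3: v_d = 4.89e+05 cm/s

4.89e+05


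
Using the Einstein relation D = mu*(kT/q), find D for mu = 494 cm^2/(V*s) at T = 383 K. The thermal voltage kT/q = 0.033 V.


Step 1: D = mu * (kT/q)
Step 2: D = 494 * 0.033
Step 3: D = 16.3 cm^2/s

16.3


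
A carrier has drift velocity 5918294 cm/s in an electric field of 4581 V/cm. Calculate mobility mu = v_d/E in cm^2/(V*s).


Step 1: mu = v_d / E
Step 2: mu = 5918294 / 4581
Step 3: mu = 1291.92 cm^2/(V*s)

1291.92


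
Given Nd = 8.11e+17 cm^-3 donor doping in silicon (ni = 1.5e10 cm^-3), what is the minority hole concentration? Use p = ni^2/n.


Step 1: Since Nd >> ni, n ≈ Nd = 8.11e+17 cm^-3
Step 2: p = ni^2 / n = (1.5e10)^2 / 8.11e+17
Step 3: p = 2.25e20 / 8.11e+17 = 2.77e+02 cm^-3

2.77e+02


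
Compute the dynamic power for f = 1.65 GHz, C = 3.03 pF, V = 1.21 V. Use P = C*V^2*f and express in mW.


Step 1: V^2 = 1.21^2 = 1.4641 V^2
Step 2: P = C*V^2*f = 3.03e-12 F * 1.4641 * 1.65e9 Hz
Step 3: P = 7.31976795e-03 W
Step 4: P = 7.32 mW

7.32


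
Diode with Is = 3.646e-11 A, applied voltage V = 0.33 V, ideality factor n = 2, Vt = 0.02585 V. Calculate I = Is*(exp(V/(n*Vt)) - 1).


Step 1: V/(n*Vt) = 0.33/(2*0.02585) = 6.3830
Step 2: exp(6.3830) = 5.9170e+02
Step 3: I = 3.646e-11 * (5.9170e+02 - 1) = 2.15e-08 A

2.15e-08


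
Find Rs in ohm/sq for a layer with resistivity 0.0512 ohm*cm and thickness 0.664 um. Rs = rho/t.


Step 1: Convert thickness to cm: t = 0.664 um = 6.6400e-05 cm
Step 2: Rs = rho / t = 0.0512 / 6.6400e-05
Step 3: Rs = 771.1 ohm/sq

771.1


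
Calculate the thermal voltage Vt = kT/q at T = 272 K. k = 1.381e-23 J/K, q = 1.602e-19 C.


Step 1: kT = 1.381e-23 * 272 = 3.75632e-21 J
Step 2: Vt = kT/q = 3.75632e-21 / 1.602e-19
Step 3: Vt = 0.02345 V

0.02345


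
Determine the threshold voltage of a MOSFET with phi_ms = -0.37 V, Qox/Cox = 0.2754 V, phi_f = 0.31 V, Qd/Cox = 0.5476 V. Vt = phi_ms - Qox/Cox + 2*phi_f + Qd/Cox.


Step 1: Vt = phi_ms - Qox/Cox + 2*phi_f + Qd/Cox
Step 2: Vt = -0.37 - 0.2754 + 2*0.31 + 0.5476
Step 3: Vt = -0.37 - 0.2754 + 0.62 + 0.5476
Step 4: Vt = 0.5222 V

0.5222


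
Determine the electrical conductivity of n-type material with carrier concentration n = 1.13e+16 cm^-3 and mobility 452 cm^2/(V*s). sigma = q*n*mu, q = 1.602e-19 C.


Step 1: sigma = q * n * mu
Step 2: sigma = 1.602e-19 * 1.13e+16 * 452
Step 3: sigma = 8.182e-01 S/cm

8.182e-01


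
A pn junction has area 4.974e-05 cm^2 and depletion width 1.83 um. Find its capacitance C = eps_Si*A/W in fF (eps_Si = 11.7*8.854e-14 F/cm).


Step 1: eps_Si = 11.7 * 8.854e-14 = 1.035918e-12 F/cm
Step 2: W in cm = 1.83 * 1e-4 = 1.83e-04 cm
Step 3: C = 1.035918e-12 * 4.974e-05 / 1.83e-04 = 2.815659e-13 F
Step 4: C = 281.57 fF

281.57


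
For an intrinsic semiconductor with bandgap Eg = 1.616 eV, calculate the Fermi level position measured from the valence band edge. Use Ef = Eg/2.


Step 1: For an intrinsic semiconductor, the Fermi level sits at midgap.
Step 2: Ef = Eg / 2 = 1.616 / 2 = 0.808 eV

0.808


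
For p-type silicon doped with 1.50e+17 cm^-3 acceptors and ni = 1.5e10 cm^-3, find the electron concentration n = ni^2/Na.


Step 1: Majority hole concentration p ≈ Na = 1.50e+17 cm^-3
Step 2: n = ni^2 / Na = (1.5e10)^2 / 1.50e+17
Step 3: n = 1.50e+03 cm^-3

1.50e+03


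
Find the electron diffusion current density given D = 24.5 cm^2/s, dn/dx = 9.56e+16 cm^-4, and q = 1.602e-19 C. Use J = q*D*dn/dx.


Step 1: J = q * D * (dn/dx)
Step 2: J = 1.602e-19 * 24.5 * 9.56e+16
Step 3: J = 3.75e-01 A/cm^2

3.75e-01


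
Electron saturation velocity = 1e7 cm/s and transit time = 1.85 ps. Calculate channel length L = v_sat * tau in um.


Step 1: tau in seconds = 1.85 ps * 1e-12 = 1.8500e-12 s
Step 2: L = v_sat * tau = 1e7 * 1.8500e-12 = 1.8500e-05 cm
Step 3: L in um = 1.8500e-05 * 1e4 = 0.185 um

0.185


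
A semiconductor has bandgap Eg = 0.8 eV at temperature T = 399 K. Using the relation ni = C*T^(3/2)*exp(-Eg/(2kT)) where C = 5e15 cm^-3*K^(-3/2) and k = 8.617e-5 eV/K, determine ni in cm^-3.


Step 1: Compute kT = 8.617e-5 * 399 = 0.03438183 eV
Step 2: Exponent = -Eg/(2kT) = -0.8/(2*0.03438183) = -11.63405
Step 3: T^(3/2) = 399^1.5 = 7970.02
Step 4: ni = 5e15 * 7970.02 * exp(-11.63405) = 3.53e+14 cm^-3

3.53e+14


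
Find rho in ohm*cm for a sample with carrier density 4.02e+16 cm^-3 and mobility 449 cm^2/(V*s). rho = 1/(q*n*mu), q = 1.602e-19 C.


Step 1: sigma = q * n * mu = 1.602e-19 * 4.02e+16 * 449 = 2.89158e+00 S/cm
Step 2: rho = 1 / sigma = 1 / 2.89158e+00 = 0.3458 ohm*cm

0.3458


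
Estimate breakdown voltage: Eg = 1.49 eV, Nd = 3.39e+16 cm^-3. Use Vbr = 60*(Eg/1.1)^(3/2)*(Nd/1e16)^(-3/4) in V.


Step 1: Eg/1.1 = 1.49/1.1 = 1.354545
Step 2: (Eg/1.1)^1.5 = 1.354545^1.5 = 1.576486
Step 3: (Nd/1e16)^(-0.75) = (3.39)^(-0.75) = 0.400267
Step 4: Vbr = 60 * 1.576486 * 0.400267 = 37.9 V

37.9


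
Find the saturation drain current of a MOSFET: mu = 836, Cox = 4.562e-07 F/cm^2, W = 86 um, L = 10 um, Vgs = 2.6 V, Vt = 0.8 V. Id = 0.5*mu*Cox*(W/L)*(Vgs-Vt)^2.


Step 1: Overdrive voltage Vov = Vgs - Vt = 2.6 - 0.8 = 1.8 V
Step 2: W/L = 86/10 = 8.6
Step 3: Id = 0.5 * 836 * 4.562e-07 * 8.6 * 1.8^2
Step 4: Id = 5.31e-03 A

5.31e-03


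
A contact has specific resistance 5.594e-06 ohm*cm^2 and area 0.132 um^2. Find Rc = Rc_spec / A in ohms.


Step 1: Convert area to cm^2: 0.132 um^2 = 1.3200e-09 cm^2
Step 2: Rc = Rc_spec / A = 5.594e-06 / 1.3200e-09
Step 3: Rc = 4.24e+03 ohms

4.24e+03


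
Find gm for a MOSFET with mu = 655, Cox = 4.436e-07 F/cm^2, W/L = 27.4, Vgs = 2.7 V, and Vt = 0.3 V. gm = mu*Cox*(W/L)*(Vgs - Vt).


Step 1: Vov = Vgs - Vt = 2.7 - 0.3 = 2.4 V
Step 2: gm = mu * Cox * (W/L) * Vov
Step 3: gm = 655 * 4.436e-07 * 27.4 * 2.4 = 1.91e-02 S

1.91e-02


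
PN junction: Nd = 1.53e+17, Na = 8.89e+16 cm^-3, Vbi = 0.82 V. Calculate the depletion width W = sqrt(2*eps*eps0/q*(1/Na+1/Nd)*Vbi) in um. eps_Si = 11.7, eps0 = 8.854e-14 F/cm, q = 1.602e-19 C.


Step 1: 1/Na + 1/Nd = 1/8.89e+16 + 1/1.53e+17 = 1.77845e-17
Step 2: 2*eps*eps0/q = 2*11.7*8.854e-14/1.602e-19 = 1.293281e+07
Step 3: W^2 = 1.293281e+07 * 1.77845e-17 * 0.82 = 1.88603e-10
Step 4: W = sqrt(1.88603e-10) = 1.373e-05 cm = 0.1373 um

0.1373


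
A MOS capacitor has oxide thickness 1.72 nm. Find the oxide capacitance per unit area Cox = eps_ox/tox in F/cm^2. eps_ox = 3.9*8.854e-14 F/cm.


Step 1: eps_ox = 3.9 * 8.854e-14 = 3.45306e-13 F/cm
Step 2: tox in cm = 1.72 nm * 1e-7 = 1.7200e-07 cm
Step 3: Cox = 3.45306e-13 / 1.7200e-07 = 2.01e-06 F/cm^2

2.01e-06


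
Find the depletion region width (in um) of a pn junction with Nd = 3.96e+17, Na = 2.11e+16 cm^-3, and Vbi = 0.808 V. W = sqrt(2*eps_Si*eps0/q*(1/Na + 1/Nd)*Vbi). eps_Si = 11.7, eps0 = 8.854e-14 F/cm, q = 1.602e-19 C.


Step 1: 1/Na + 1/Nd = 1/2.11e+16 + 1/3.96e+17 = 4.99186e-17
Step 2: 2*eps*eps0/q = 2*11.7*8.854e-14/1.602e-19 = 1.293281e+07
Step 3: W^2 = 1.293281e+07 * 4.99186e-17 * 0.808 = 5.21635e-10
Step 4: W = sqrt(5.21635e-10) = 2.284e-05 cm = 0.2284 um

0.2284


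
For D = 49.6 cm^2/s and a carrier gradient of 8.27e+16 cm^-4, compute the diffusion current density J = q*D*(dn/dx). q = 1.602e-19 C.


Step 1: J = q * D * (dn/dx)
Step 2: J = 1.602e-19 * 49.6 * 8.27e+16
Step 3: J = 6.57e-01 A/cm^2

6.57e-01


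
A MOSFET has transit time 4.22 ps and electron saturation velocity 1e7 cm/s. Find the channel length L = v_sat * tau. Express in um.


Step 1: tau in seconds = 4.22 ps * 1e-12 = 4.2200e-12 s
Step 2: L = v_sat * tau = 1e7 * 4.2200e-12 = 4.2200e-05 cm
Step 3: L in um = 4.2200e-05 * 1e4 = 0.422 um

0.422


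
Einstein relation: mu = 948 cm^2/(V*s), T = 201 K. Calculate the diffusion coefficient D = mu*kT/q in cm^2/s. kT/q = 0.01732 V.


Step 1: D = mu * (kT/q)
Step 2: D = 948 * 0.01732
Step 3: D = 16.42 cm^2/s

16.42


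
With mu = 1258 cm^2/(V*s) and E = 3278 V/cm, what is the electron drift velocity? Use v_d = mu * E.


Step 1: v_d = mu * E
Step 2: v_d = 1258 * 3278 = 4123724
Step 3: v_d = 4.12e+06 cm/s

4.12e+06


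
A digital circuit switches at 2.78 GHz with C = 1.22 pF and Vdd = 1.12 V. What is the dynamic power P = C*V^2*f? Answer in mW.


Step 1: V^2 = 1.12^2 = 1.2544 V^2
Step 2: P = C*V^2*f = 1.22e-12 F * 1.2544 * 2.78e9 Hz
Step 3: P = 4.25442304e-03 W
Step 4: P = 4.254 mW

4.254


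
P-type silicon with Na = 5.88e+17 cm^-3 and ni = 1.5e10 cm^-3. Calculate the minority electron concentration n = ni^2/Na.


Step 1: Majority hole concentration p ≈ Na = 5.88e+17 cm^-3
Step 2: n = ni^2 / Na = (1.5e10)^2 / 5.88e+17
Step 3: n = 3.83e+02 cm^-3

3.83e+02


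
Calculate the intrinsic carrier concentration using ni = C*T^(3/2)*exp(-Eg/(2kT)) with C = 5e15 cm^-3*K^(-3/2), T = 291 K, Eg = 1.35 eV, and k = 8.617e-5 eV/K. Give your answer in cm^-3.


Step 1: Compute kT = 8.617e-5 * 291 = 0.02507547 eV
Step 2: Exponent = -Eg/(2kT) = -1.35/(2*0.02507547) = -26.91874
Step 3: T^(3/2) = 291^1.5 = 4964.09
Step 4: ni = 5e15 * 4964.09 * exp(-26.91874) = 5.06e+07 cm^-3

5.06e+07


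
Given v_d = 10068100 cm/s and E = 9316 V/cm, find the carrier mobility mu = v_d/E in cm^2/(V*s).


Step 1: mu = v_d / E
Step 2: mu = 10068100 / 9316
Step 3: mu = 1080.73 cm^2/(V*s)

1080.73


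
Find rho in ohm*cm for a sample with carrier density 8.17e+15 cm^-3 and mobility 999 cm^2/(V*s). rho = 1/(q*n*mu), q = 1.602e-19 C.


Step 1: sigma = q * n * mu = 1.602e-19 * 8.17e+15 * 999 = 1.30753e+00 S/cm
Step 2: rho = 1 / sigma = 1 / 1.30753e+00 = 0.7648 ohm*cm

0.7648


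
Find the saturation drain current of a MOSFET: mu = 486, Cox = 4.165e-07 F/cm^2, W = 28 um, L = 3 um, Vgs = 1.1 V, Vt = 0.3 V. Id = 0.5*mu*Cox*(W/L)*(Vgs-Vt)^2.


Step 1: Overdrive voltage Vov = Vgs - Vt = 1.1 - 0.3 = 0.8 V
Step 2: W/L = 28/3 = 9.33333
Step 3: Id = 0.5 * 486 * 4.165e-07 * 9.33333 * 0.8^2
Step 4: Id = 6.05e-04 A

6.05e-04


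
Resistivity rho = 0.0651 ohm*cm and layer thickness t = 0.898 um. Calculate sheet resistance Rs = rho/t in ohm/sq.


Step 1: Convert thickness to cm: t = 0.898 um = 8.9800e-05 cm
Step 2: Rs = rho / t = 0.0651 / 8.9800e-05
Step 3: Rs = 724.9 ohm/sq

724.9


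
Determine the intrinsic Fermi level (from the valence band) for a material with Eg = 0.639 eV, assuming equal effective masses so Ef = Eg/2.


Step 1: For an intrinsic semiconductor, the Fermi level sits at midgap.
Step 2: Ef = Eg / 2 = 0.639 / 2 = 0.3195 eV

0.3195


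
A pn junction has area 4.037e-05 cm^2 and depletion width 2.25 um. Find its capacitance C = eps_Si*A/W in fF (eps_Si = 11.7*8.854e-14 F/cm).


Step 1: eps_Si = 11.7 * 8.854e-14 = 1.035918e-12 F/cm
Step 2: W in cm = 2.25 * 1e-4 = 2.25e-04 cm
Step 3: C = 1.035918e-12 * 4.037e-05 / 2.25e-04 = 1.858667e-13 F
Step 4: C = 185.87 fF

185.87


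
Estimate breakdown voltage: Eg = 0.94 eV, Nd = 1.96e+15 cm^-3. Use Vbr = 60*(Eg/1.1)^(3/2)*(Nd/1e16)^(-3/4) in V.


Step 1: Eg/1.1 = 0.94/1.1 = 0.854545
Step 2: (Eg/1.1)^1.5 = 0.854545^1.5 = 0.789955
Step 3: (Nd/1e16)^(-0.75) = (0.196)^(-0.75) = 3.394751
Step 4: Vbr = 60 * 0.789955 * 3.394751 = 160.9 V

160.9


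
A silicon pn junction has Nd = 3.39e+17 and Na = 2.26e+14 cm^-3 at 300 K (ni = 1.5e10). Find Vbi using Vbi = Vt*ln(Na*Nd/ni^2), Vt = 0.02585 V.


Step 1: Compute Na*Nd/ni^2 = 2.26e+14 * 3.39e+17 / (1.5e10)^2 = 3.4051e+11
Step 2: ln(3.4051e+11) = 26.5537
Step 3: Vbi = 0.02585 * 26.5537 = 0.686 V

0.686


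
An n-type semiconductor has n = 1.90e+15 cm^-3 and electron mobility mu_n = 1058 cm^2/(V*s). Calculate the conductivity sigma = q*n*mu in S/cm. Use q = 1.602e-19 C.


Step 1: sigma = q * n * mu
Step 2: sigma = 1.602e-19 * 1.90e+15 * 1058
Step 3: sigma = 3.220e-01 S/cm

3.220e-01


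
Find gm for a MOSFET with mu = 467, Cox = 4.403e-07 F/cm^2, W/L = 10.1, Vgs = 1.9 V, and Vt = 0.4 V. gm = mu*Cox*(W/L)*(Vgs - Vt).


Step 1: Vov = Vgs - Vt = 1.9 - 0.4 = 1.5 V
Step 2: gm = mu * Cox * (W/L) * Vov
Step 3: gm = 467 * 4.403e-07 * 10.1 * 1.5 = 3.12e-03 S

3.12e-03


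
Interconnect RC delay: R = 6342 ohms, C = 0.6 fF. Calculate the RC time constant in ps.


Step 1: tau = R * C
Step 2: tau = 6342 * 0.6 fF = 6342 * 6.0e-16 F
Step 3: tau = 3.8052e-12 s = 3.8052 ps

3.8052


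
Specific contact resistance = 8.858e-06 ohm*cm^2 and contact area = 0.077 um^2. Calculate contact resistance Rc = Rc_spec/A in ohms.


Step 1: Convert area to cm^2: 0.077 um^2 = 7.7000e-10 cm^2
Step 2: Rc = Rc_spec / A = 8.858e-06 / 7.7000e-10
Step 3: Rc = 1.15e+04 ohms

1.15e+04


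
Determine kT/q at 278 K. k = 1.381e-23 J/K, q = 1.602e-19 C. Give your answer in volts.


Step 1: kT = 1.381e-23 * 278 = 3.83918e-21 J
Step 2: Vt = kT/q = 3.83918e-21 / 1.602e-19
Step 3: Vt = 0.02396 V

0.02396


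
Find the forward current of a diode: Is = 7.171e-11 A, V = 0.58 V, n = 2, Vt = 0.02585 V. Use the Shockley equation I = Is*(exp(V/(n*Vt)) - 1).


Step 1: V/(n*Vt) = 0.58/(2*0.02585) = 11.2186
Step 2: exp(11.2186) = 7.4503e+04
Step 3: I = 7.171e-11 * (7.4503e+04 - 1) = 5.34e-06 A

5.34e-06


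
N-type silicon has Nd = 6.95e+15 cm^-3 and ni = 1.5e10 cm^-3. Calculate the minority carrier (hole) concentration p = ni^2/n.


Step 1: Since Nd >> ni, n ≈ Nd = 6.95e+15 cm^-3
Step 2: p = ni^2 / n = (1.5e10)^2 / 6.95e+15
Step 3: p = 2.25e20 / 6.95e+15 = 3.24e+04 cm^-3

3.24e+04


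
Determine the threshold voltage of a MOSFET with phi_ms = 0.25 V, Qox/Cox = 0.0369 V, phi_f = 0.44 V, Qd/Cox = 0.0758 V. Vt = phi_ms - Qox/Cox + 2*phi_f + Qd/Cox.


Step 1: Vt = phi_ms - Qox/Cox + 2*phi_f + Qd/Cox
Step 2: Vt = 0.25 - 0.0369 + 2*0.44 + 0.0758
Step 3: Vt = 0.25 - 0.0369 + 0.88 + 0.0758
Step 4: Vt = 1.1689 V

1.1689


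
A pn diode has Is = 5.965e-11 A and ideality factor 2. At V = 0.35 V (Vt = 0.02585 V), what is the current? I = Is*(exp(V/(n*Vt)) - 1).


Step 1: V/(n*Vt) = 0.35/(2*0.02585) = 6.7698
Step 2: exp(6.7698) = 8.7114e+02
Step 3: I = 5.965e-11 * (8.7114e+02 - 1) = 5.19e-08 A

5.19e-08


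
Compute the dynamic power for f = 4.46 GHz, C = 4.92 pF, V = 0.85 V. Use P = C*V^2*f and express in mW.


Step 1: V^2 = 0.85^2 = 0.7225 V^2
Step 2: P = C*V^2*f = 4.92e-12 F * 0.7225 * 4.46e9 Hz
Step 3: P = 1.5853962e-02 W
Step 4: P = 15.854 mW

15.854
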